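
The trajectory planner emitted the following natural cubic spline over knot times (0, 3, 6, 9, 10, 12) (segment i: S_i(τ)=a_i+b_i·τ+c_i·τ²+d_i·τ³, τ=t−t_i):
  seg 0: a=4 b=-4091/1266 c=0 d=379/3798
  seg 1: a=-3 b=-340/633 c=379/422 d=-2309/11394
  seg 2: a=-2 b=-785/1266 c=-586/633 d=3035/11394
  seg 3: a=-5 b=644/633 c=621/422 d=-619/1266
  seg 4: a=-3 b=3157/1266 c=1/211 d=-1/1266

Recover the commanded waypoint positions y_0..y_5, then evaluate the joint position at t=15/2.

y_0=4 y_1=-3 y_2=-2 y_3=-5 y_4=-3 y_5=2
S(15/2) = -13889/3376

y_0 = S_0(0) = a_0 = 4
y_1 = S_1(0) = a_1 = -3
y_2 = S_2(0) = a_2 = -2
y_3 = S_3(0) = a_3 = -5
y_4 = S_4(0) = a_4 = -3
y_5 = S_4(2) = 2
t_q=15/2 is in segment 2 (τ=3/2); S_2(τ)=-13889/3376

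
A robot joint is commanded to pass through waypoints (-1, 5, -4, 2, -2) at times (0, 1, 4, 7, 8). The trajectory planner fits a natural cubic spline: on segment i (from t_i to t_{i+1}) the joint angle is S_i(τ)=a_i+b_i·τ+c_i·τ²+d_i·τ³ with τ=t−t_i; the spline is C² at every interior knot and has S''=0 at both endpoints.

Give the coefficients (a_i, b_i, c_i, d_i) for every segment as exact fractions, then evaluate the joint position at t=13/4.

Δ: Δ0=6, Δ1=-3, Δ2=2, Δ3=-4
row 1: diag=8, rhs=-54; c'=3/8, d'=-27/4
row 2: denom=12−3·3/8=87/8; d'=(30−3·-27/4)/(87/8)=134/29
row 3: denom=8−3·8/29=208/29; d'=(-36−3·134/29)/(208/29)=-723/104
back: M3=-723/104
back: M2=134/29−8/29·-723/104=85/13
back: M1=-27/4−3/8·85/13=-957/104
M: M0=0, M1=-957/104, M2=85/13, M3=-723/104, M4=0
seg 0: a=-1, c=M0/2=0, d=(M1−M0)/(6·1)=-319/208, b=Δ0−h0·(2M0+M1)/6=1567/208
seg 1: a=5, c=M1/2=-957/208, d=(M2−M1)/(6·3)=1637/1872, b=Δ1−h1·(2M1+M2)/6=305/104
seg 2: a=-4, c=M2/2=85/26, d=(M3−M2)/(6·3)=-1403/1872, b=Δ2−h2·(2M2+M3)/6=-17/16
seg 3: a=2, c=M3/2=-723/208, d=(M4−M3)/(6·1)=241/208, b=Δ3−h3·(2M3+M4)/6=-175/104
t_q=13/4 → seg 1, τ=9/4; S=5+305/104·τ+-957/208·τ²+1637/1872·τ³=-23071/13312

  seg 0: a=-1 b=1567/208 c=0 d=-319/208
  seg 1: a=5 b=305/104 c=-957/208 d=1637/1872
  seg 2: a=-4 b=-17/16 c=85/26 d=-1403/1872
  seg 3: a=2 b=-175/104 c=-723/208 d=241/208
S(13/4) = -23071/13312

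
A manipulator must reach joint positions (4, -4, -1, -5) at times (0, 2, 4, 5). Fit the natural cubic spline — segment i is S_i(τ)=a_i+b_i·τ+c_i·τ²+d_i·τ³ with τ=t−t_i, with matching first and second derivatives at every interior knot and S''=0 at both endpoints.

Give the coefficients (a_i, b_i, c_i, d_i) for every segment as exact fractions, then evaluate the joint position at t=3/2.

  seg 0: a=4 b=-6 c=0 d=1/2
  seg 1: a=-4 b=0 c=3 d=-9/8
  seg 2: a=-1 b=-3/2 c=-15/4 d=5/4
S(3/2) = -53/16

Δ: Δ0=-4, Δ1=3/2, Δ2=-4
row 1: diag=8, rhs=33; c'=1/4, d'=33/8
row 2: denom=6−2·1/4=11/2; d'=(-33−2·33/8)/(11/2)=-15/2
back: M2=-15/2
back: M1=33/8−1/4·-15/2=6
M: M0=0, M1=6, M2=-15/2, M3=0
seg 0: a=4, c=M0/2=0, d=(M1−M0)/(6·2)=1/2, b=Δ0−h0·(2M0+M1)/6=-6
seg 1: a=-4, c=M1/2=3, d=(M2−M1)/(6·2)=-9/8, b=Δ1−h1·(2M1+M2)/6=0
seg 2: a=-1, c=M2/2=-15/4, d=(M3−M2)/(6·1)=5/4, b=Δ2−h2·(2M2+M3)/6=-3/2
t_q=3/2 → seg 0, τ=3/2; S=4+-6·τ+0·τ²+1/2·τ³=-53/16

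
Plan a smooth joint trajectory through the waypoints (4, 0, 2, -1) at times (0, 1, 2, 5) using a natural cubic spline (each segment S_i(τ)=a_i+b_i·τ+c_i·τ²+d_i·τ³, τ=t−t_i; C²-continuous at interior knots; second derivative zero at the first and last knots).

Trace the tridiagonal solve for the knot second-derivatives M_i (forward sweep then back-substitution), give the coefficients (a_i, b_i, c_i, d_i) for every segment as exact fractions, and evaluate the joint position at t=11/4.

  seg 0: a=4 b=-175/31 c=0 d=51/31
  seg 1: a=0 b=-22/31 c=153/31 d=-69/31
  seg 2: a=2 b=77/31 c=-54/31 d=6/31
S(11/4) = 2941/992

Δ: Δ0=-4, Δ1=2, Δ2=-1
row 1: diag=4, rhs=36; c'=1/4, d'=9
row 2: denom=8−1·1/4=31/4; d'=(-18−1·9)/(31/4)=-108/31
back: M2=-108/31
back: M1=9−1/4·-108/31=306/31
M: M0=0, M1=306/31, M2=-108/31, M3=0
seg 0: a=4, c=M0/2=0, d=(M1−M0)/(6·1)=51/31, b=Δ0−h0·(2M0+M1)/6=-175/31
seg 1: a=0, c=M1/2=153/31, d=(M2−M1)/(6·1)=-69/31, b=Δ1−h1·(2M1+M2)/6=-22/31
seg 2: a=2, c=M2/2=-54/31, d=(M3−M2)/(6·3)=6/31, b=Δ2−h2·(2M2+M3)/6=77/31
t_q=11/4 → seg 2, τ=3/4; S=2+77/31·τ+-54/31·τ²+6/31·τ³=2941/992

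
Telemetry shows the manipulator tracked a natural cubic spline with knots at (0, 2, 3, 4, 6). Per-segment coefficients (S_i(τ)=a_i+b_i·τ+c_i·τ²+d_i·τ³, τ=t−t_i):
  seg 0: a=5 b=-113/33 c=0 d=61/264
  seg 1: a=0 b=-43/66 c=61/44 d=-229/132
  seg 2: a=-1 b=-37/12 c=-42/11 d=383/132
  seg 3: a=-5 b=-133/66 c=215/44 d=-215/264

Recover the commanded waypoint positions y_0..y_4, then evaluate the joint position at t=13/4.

y_0=5 y_1=0 y_2=-1 y_3=-5 y_4=4
S(13/4) = -5531/2816

y_0 = S_0(0) = a_0 = 5
y_1 = S_1(0) = a_1 = 0
y_2 = S_2(0) = a_2 = -1
y_3 = S_3(0) = a_3 = -5
y_4 = S_3(2) = 4
t_q=13/4 is in segment 2 (τ=1/4); S_2(τ)=-5531/2816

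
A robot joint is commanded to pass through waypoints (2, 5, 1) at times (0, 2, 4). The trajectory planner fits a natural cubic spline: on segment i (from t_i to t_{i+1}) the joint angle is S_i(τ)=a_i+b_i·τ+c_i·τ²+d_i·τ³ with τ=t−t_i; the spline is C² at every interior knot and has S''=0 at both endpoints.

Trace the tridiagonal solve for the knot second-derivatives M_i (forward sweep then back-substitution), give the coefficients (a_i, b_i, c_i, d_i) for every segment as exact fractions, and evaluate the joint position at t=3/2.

Δ: Δ0=3/2, Δ1=-2
row 1: diag=8, rhs=-21; c'=1/4, d'=-21/8
back: M1=-21/8
M: M0=0, M1=-21/8, M2=0
seg 0: a=2, c=M0/2=0, d=(M1−M0)/(6·2)=-7/32, b=Δ0−h0·(2M0+M1)/6=19/8
seg 1: a=5, c=M1/2=-21/16, d=(M2−M1)/(6·2)=7/32, b=Δ1−h1·(2M1+M2)/6=-1/4
t_q=3/2 → seg 0, τ=3/2; S=2+19/8·τ+0·τ²+-7/32·τ³=1235/256

  seg 0: a=2 b=19/8 c=0 d=-7/32
  seg 1: a=5 b=-1/4 c=-21/16 d=7/32
S(3/2) = 1235/256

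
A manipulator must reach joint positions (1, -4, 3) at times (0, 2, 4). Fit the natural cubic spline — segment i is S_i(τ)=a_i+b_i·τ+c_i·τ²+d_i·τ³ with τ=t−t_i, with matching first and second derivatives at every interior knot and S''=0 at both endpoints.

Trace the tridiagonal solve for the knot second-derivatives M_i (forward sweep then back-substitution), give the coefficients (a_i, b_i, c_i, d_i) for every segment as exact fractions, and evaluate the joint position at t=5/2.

  seg 0: a=1 b=-4 c=0 d=3/8
  seg 1: a=-4 b=1/2 c=9/4 d=-3/8
S(5/2) = -207/64

Δ: Δ0=-5/2, Δ1=7/2
row 1: diag=8, rhs=36; c'=1/4, d'=9/2
back: M1=9/2
M: M0=0, M1=9/2, M2=0
seg 0: a=1, c=M0/2=0, d=(M1−M0)/(6·2)=3/8, b=Δ0−h0·(2M0+M1)/6=-4
seg 1: a=-4, c=M1/2=9/4, d=(M2−M1)/(6·2)=-3/8, b=Δ1−h1·(2M1+M2)/6=1/2
t_q=5/2 → seg 1, τ=1/2; S=-4+1/2·τ+9/4·τ²+-3/8·τ³=-207/64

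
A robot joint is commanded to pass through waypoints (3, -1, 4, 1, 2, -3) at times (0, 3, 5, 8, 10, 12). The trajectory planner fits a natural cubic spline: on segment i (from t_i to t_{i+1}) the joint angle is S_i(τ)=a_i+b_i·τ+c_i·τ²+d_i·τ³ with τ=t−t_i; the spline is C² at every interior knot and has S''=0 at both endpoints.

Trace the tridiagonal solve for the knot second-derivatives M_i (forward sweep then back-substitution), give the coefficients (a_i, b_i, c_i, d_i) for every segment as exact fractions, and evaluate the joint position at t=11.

Δ: Δ0=-4/3, Δ1=5/2, Δ2=-1, Δ3=1/2, Δ4=-5/2
row 1: diag=10, rhs=23; c'=1/5, d'=23/10
row 2: denom=10−2·1/5=48/5; d'=(-21−2·23/10)/(48/5)=-8/3
row 3: denom=10−3·5/16=145/16; d'=(9−3·-8/3)/(145/16)=272/145
row 4: denom=8−2·32/145=1096/145; d'=(-18−2·272/145)/(1096/145)=-1577/548
back: M4=-1577/548
back: M3=272/145−32/145·-1577/548=344/137
back: M2=-8/3−5/16·344/137=-2837/822
back: M1=23/10−1/5·-2837/822=1229/411
M: M0=0, M1=1229/411, M2=-2837/822, M3=344/137, M4=-1577/548, M5=0
seg 0: a=3, c=M0/2=0, d=(M1−M0)/(6·3)=1229/7398, b=Δ0−h0·(2M0+M1)/6=-775/274
seg 1: a=-1, c=M1/2=1229/822, d=(M2−M1)/(6·2)=-1765/3288, b=Δ1−h1·(2M1+M2)/6=227/137
seg 2: a=4, c=M2/2=-2837/1644, d=(M3−M2)/(6·3)=4901/14796, b=Δ2−h2·(2M2+M3)/6=983/822
seg 3: a=1, c=M3/2=172/137, d=(M4−M3)/(6·2)=-2953/6576, b=Δ3−h3·(2M3+M4)/6=-353/1644
seg 4: a=2, c=M4/2=-1577/1096, d=(M5−M4)/(6·2)=1577/6576, b=Δ4−h4·(2M4+M5)/6=-239/411
t_q=11 → seg 4, τ=1; S=2+-239/411·τ+-1577/1096·τ²+1577/6576·τ³=481/2192

  seg 0: a=3 b=-775/274 c=0 d=1229/7398
  seg 1: a=-1 b=227/137 c=1229/822 d=-1765/3288
  seg 2: a=4 b=983/822 c=-2837/1644 d=4901/14796
  seg 3: a=1 b=-353/1644 c=172/137 d=-2953/6576
  seg 4: a=2 b=-239/411 c=-1577/1096 d=1577/6576
S(11) = 481/2192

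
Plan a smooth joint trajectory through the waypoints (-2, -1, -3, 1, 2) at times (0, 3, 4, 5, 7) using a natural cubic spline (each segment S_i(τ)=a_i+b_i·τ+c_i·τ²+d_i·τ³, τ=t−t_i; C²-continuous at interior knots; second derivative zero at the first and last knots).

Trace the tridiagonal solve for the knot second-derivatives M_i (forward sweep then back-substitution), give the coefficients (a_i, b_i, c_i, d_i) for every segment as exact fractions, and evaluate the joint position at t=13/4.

  seg 0: a=-2 b=2033/1068 c=0 d=-559/3204
  seg 1: a=-1 b=-1499/534 c=-559/356 d=2539/1068
  seg 2: a=-3 b=1265/1068 c=495/89 d=-2933/1068
  seg 3: a=1 b=2173/534 c=-953/356 d=953/2136
S(13/4) = -40163/22784

Δ: Δ0=1/3, Δ1=-2, Δ2=4, Δ3=1/2
row 1: diag=8, rhs=-14; c'=1/8, d'=-7/4
row 2: denom=4−1·1/8=31/8; d'=(36−1·-7/4)/(31/8)=302/31
row 3: denom=6−1·8/31=178/31; d'=(-21−1·302/31)/(178/31)=-953/178
back: M3=-953/178
back: M2=302/31−8/31·-953/178=990/89
back: M1=-7/4−1/8·990/89=-559/178
M: M0=0, M1=-559/178, M2=990/89, M3=-953/178, M4=0
seg 0: a=-2, c=M0/2=0, d=(M1−M0)/(6·3)=-559/3204, b=Δ0−h0·(2M0+M1)/6=2033/1068
seg 1: a=-1, c=M1/2=-559/356, d=(M2−M1)/(6·1)=2539/1068, b=Δ1−h1·(2M1+M2)/6=-1499/534
seg 2: a=-3, c=M2/2=495/89, d=(M3−M2)/(6·1)=-2933/1068, b=Δ2−h2·(2M2+M3)/6=1265/1068
seg 3: a=1, c=M3/2=-953/356, d=(M4−M3)/(6·2)=953/2136, b=Δ3−h3·(2M3+M4)/6=2173/534
t_q=13/4 → seg 1, τ=1/4; S=-1+-1499/534·τ+-559/356·τ²+2539/1068·τ³=-40163/22784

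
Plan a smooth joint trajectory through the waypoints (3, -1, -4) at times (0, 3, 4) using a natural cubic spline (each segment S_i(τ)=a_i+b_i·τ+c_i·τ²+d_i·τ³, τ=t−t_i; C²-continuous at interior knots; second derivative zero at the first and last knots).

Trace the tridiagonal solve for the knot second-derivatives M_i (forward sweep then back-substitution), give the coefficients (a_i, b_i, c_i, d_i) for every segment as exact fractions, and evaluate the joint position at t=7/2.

  seg 0: a=3 b=-17/24 c=0 d=-5/72
  seg 1: a=-1 b=-31/12 c=-5/8 d=5/24
S(7/2) = -155/64

Δ: Δ0=-4/3, Δ1=-3
row 1: diag=8, rhs=-10; c'=1/8, d'=-5/4
back: M1=-5/4
M: M0=0, M1=-5/4, M2=0
seg 0: a=3, c=M0/2=0, d=(M1−M0)/(6·3)=-5/72, b=Δ0−h0·(2M0+M1)/6=-17/24
seg 1: a=-1, c=M1/2=-5/8, d=(M2−M1)/(6·1)=5/24, b=Δ1−h1·(2M1+M2)/6=-31/12
t_q=7/2 → seg 1, τ=1/2; S=-1+-31/12·τ+-5/8·τ²+5/24·τ³=-155/64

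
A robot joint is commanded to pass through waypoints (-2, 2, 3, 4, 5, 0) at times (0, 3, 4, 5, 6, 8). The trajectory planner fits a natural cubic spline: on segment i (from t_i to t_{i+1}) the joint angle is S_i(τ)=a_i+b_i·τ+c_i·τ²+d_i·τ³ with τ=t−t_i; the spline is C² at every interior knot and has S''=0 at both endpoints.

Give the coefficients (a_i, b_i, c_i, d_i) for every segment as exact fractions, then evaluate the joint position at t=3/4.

  seg 0: a=-2 b=5773/3990 c=0 d=-151/11970
  seg 1: a=2 b=2207/1995 c=-151/1330 d=29/3990
  seg 2: a=3 b=719/798 c=-61/665 d=761/3990
  seg 3: a=4 b=2573/1995 c=639/1330 d=-439/570
  seg 4: a=5 b=-239/3990 c=-1217/665 d=1217/3990
S(3/4) = -15665/17024

Δ: Δ0=4/3, Δ1=1, Δ2=1, Δ3=1, Δ4=-5/2
row 1: diag=8, rhs=-2; c'=1/8, d'=-1/4
row 2: denom=4−1·1/8=31/8; d'=(0−1·-1/4)/(31/8)=2/31
row 3: denom=4−1·8/31=116/31; d'=(0−1·2/31)/(116/31)=-1/58
row 4: denom=6−1·31/116=665/116; d'=(-21−1·-1/58)/(665/116)=-2434/665
back: M4=-2434/665
back: M3=-1/58−31/116·-2434/665=639/665
back: M2=2/31−8/31·639/665=-122/665
back: M1=-1/4−1/8·-122/665=-151/665
M: M0=0, M1=-151/665, M2=-122/665, M3=639/665, M4=-2434/665, M5=0
seg 0: a=-2, c=M0/2=0, d=(M1−M0)/(6·3)=-151/11970, b=Δ0−h0·(2M0+M1)/6=5773/3990
seg 1: a=2, c=M1/2=-151/1330, d=(M2−M1)/(6·1)=29/3990, b=Δ1−h1·(2M1+M2)/6=2207/1995
seg 2: a=3, c=M2/2=-61/665, d=(M3−M2)/(6·1)=761/3990, b=Δ2−h2·(2M2+M3)/6=719/798
seg 3: a=4, c=M3/2=639/1330, d=(M4−M3)/(6·1)=-439/570, b=Δ3−h3·(2M3+M4)/6=2573/1995
seg 4: a=5, c=M4/2=-1217/665, d=(M5−M4)/(6·2)=1217/3990, b=Δ4−h4·(2M4+M5)/6=-239/3990
t_q=3/4 → seg 0, τ=3/4; S=-2+5773/3990·τ+0·τ²+-151/11970·τ³=-15665/17024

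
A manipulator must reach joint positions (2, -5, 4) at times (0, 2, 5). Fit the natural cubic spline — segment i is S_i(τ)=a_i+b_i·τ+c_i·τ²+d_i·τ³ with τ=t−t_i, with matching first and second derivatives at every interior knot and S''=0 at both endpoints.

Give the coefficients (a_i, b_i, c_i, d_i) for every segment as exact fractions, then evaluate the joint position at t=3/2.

  seg 0: a=2 b=-24/5 c=0 d=13/40
  seg 1: a=-5 b=-9/10 c=39/20 d=-13/60
S(3/2) = -1313/320

Δ: Δ0=-7/2, Δ1=3
row 1: diag=10, rhs=39; c'=3/10, d'=39/10
back: M1=39/10
M: M0=0, M1=39/10, M2=0
seg 0: a=2, c=M0/2=0, d=(M1−M0)/(6·2)=13/40, b=Δ0−h0·(2M0+M1)/6=-24/5
seg 1: a=-5, c=M1/2=39/20, d=(M2−M1)/(6·3)=-13/60, b=Δ1−h1·(2M1+M2)/6=-9/10
t_q=3/2 → seg 0, τ=3/2; S=2+-24/5·τ+0·τ²+13/40·τ³=-1313/320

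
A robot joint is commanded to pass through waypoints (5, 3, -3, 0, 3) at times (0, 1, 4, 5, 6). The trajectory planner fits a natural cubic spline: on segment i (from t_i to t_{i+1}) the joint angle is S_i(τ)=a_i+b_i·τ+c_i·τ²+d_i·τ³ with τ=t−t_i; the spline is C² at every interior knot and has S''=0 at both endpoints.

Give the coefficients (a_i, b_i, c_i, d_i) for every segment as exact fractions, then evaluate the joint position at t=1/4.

  seg 0: a=5 b=-91/53 c=0 d=-15/53
  seg 1: a=3 b=-136/53 c=-45/53 d=55/159
  seg 2: a=-3 b=89/53 c=120/53 d=-50/53
  seg 3: a=0 b=179/53 c=-30/53 d=10/53
S(1/4) = 15489/3392

Δ: Δ0=-2, Δ1=-2, Δ2=3, Δ3=3
row 1: diag=8, rhs=0; c'=3/8, d'=0
row 2: denom=8−3·3/8=55/8; d'=(30−3·0)/(55/8)=48/11
row 3: denom=4−1·8/55=212/55; d'=(0−1·48/11)/(212/55)=-60/53
back: M3=-60/53
back: M2=48/11−8/55·-60/53=240/53
back: M1=0−3/8·240/53=-90/53
M: M0=0, M1=-90/53, M2=240/53, M3=-60/53, M4=0
seg 0: a=5, c=M0/2=0, d=(M1−M0)/(6·1)=-15/53, b=Δ0−h0·(2M0+M1)/6=-91/53
seg 1: a=3, c=M1/2=-45/53, d=(M2−M1)/(6·3)=55/159, b=Δ1−h1·(2M1+M2)/6=-136/53
seg 2: a=-3, c=M2/2=120/53, d=(M3−M2)/(6·1)=-50/53, b=Δ2−h2·(2M2+M3)/6=89/53
seg 3: a=0, c=M3/2=-30/53, d=(M4−M3)/(6·1)=10/53, b=Δ3−h3·(2M3+M4)/6=179/53
t_q=1/4 → seg 0, τ=1/4; S=5+-91/53·τ+0·τ²+-15/53·τ³=15489/3392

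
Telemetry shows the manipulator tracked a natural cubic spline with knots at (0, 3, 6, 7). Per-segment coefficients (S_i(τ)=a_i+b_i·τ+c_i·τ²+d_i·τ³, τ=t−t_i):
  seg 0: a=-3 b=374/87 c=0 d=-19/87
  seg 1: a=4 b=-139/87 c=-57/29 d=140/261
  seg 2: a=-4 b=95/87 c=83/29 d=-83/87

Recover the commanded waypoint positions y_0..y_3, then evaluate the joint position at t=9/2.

y_0 = S_0(0) = a_0 = -3
y_1 = S_1(0) = a_1 = 4
y_2 = S_2(0) = a_2 = -4
y_3 = S_2(1) = -1
t_q=9/2 is in segment 1 (τ=3/2); S_1(τ)=-117/116

y_0=-3 y_1=4 y_2=-4 y_3=-1
S(9/2) = -117/116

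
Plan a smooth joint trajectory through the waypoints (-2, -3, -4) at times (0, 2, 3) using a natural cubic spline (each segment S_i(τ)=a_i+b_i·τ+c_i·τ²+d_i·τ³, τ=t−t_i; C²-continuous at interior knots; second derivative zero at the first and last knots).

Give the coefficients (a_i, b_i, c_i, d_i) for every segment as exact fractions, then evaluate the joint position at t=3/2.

  seg 0: a=-2 b=-1/3 c=0 d=-1/24
  seg 1: a=-3 b=-5/6 c=-1/4 d=1/12
S(3/2) = -169/64

Δ: Δ0=-1/2, Δ1=-1
row 1: diag=6, rhs=-3; c'=1/6, d'=-1/2
back: M1=-1/2
M: M0=0, M1=-1/2, M2=0
seg 0: a=-2, c=M0/2=0, d=(M1−M0)/(6·2)=-1/24, b=Δ0−h0·(2M0+M1)/6=-1/3
seg 1: a=-3, c=M1/2=-1/4, d=(M2−M1)/(6·1)=1/12, b=Δ1−h1·(2M1+M2)/6=-5/6
t_q=3/2 → seg 0, τ=3/2; S=-2+-1/3·τ+0·τ²+-1/24·τ³=-169/64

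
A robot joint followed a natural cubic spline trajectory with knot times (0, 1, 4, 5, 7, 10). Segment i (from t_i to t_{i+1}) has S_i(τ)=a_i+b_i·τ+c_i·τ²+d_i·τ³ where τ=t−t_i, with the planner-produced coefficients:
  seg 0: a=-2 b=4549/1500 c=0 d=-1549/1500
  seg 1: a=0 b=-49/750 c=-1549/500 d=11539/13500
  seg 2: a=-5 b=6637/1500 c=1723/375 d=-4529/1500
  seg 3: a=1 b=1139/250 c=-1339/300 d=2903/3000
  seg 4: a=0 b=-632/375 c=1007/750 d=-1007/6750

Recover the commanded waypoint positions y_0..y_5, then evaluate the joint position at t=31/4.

y_0=-2 y_1=0 y_2=-5 y_3=1 y_4=0 y_5=3
S(31/4) = -9147/16000

y_0 = S_0(0) = a_0 = -2
y_1 = S_1(0) = a_1 = 0
y_2 = S_2(0) = a_2 = -5
y_3 = S_3(0) = a_3 = 1
y_4 = S_4(0) = a_4 = 0
y_5 = S_4(3) = 3
t_q=31/4 is in segment 4 (τ=3/4); S_4(τ)=-9147/16000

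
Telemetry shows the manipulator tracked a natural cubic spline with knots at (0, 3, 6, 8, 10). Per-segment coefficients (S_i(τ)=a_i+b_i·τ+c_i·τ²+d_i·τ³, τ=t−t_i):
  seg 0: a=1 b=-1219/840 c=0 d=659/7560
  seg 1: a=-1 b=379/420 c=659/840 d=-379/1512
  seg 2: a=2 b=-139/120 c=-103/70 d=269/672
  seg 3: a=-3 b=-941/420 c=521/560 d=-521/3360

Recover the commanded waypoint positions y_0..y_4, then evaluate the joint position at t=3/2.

y_0 = S_0(0) = a_0 = 1
y_1 = S_1(0) = a_1 = -1
y_2 = S_2(0) = a_2 = 2
y_3 = S_3(0) = a_3 = -3
y_4 = S_3(2) = -5
t_q=3/2 is in segment 0 (τ=3/2); S_0(τ)=-1977/2240

y_0=1 y_1=-1 y_2=2 y_3=-3 y_4=-5
S(3/2) = -1977/2240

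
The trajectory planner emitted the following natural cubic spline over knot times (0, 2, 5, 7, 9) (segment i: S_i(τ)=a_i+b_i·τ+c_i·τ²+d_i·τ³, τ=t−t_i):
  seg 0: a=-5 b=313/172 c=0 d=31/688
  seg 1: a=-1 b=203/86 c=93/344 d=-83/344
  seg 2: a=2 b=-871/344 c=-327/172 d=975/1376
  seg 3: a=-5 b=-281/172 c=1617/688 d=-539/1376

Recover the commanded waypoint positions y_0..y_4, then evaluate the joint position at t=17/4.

y_0 = S_0(0) = a_0 = -5
y_1 = S_1(0) = a_1 = -1
y_2 = S_2(0) = a_2 = 2
y_3 = S_3(0) = a_3 = -5
y_4 = S_3(2) = -2
t_q=17/4 is in segment 1 (τ=9/4); S_1(τ)=64537/22016

y_0=-5 y_1=-1 y_2=2 y_3=-5 y_4=-2
S(17/4) = 64537/22016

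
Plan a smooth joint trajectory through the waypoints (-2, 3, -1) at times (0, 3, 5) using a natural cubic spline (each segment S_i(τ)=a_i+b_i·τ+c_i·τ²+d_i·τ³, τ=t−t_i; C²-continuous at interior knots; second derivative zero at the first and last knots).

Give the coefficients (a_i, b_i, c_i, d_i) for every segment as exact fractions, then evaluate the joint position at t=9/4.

  seg 0: a=-2 b=83/30 c=0 d=-11/90
  seg 1: a=3 b=-8/15 c=-11/10 d=11/60
S(9/4) = 1813/640

Δ: Δ0=5/3, Δ1=-2
row 1: diag=10, rhs=-22; c'=1/5, d'=-11/5
back: M1=-11/5
M: M0=0, M1=-11/5, M2=0
seg 0: a=-2, c=M0/2=0, d=(M1−M0)/(6·3)=-11/90, b=Δ0−h0·(2M0+M1)/6=83/30
seg 1: a=3, c=M1/2=-11/10, d=(M2−M1)/(6·2)=11/60, b=Δ1−h1·(2M1+M2)/6=-8/15
t_q=9/4 → seg 0, τ=9/4; S=-2+83/30·τ+0·τ²+-11/90·τ³=1813/640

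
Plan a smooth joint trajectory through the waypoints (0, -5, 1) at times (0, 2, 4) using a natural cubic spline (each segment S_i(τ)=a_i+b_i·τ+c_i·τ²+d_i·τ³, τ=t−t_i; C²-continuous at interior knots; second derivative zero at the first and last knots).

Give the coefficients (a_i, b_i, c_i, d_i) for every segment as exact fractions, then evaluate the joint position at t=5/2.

Δ: Δ0=-5/2, Δ1=3
row 1: diag=8, rhs=33; c'=1/4, d'=33/8
back: M1=33/8
M: M0=0, M1=33/8, M2=0
seg 0: a=0, c=M0/2=0, d=(M1−M0)/(6·2)=11/32, b=Δ0−h0·(2M0+M1)/6=-31/8
seg 1: a=-5, c=M1/2=33/16, d=(M2−M1)/(6·2)=-11/32, b=Δ1−h1·(2M1+M2)/6=1/4
t_q=5/2 → seg 1, τ=1/2; S=-5+1/4·τ+33/16·τ²+-11/32·τ³=-1127/256

  seg 0: a=0 b=-31/8 c=0 d=11/32
  seg 1: a=-5 b=1/4 c=33/16 d=-11/32
S(5/2) = -1127/256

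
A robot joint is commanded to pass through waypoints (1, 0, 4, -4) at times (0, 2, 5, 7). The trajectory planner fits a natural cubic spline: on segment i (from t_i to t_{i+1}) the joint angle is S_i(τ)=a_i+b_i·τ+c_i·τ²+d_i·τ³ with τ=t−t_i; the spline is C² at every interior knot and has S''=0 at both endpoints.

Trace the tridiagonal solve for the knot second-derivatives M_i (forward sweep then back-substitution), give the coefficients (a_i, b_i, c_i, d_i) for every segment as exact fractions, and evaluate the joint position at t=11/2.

Δ: Δ0=-1/2, Δ1=4/3, Δ2=-4
row 1: diag=10, rhs=11; c'=3/10, d'=11/10
row 2: denom=10−3·3/10=91/10; d'=(-32−3·11/10)/(91/10)=-353/91
back: M2=-353/91
back: M1=11/10−3/10·-353/91=206/91
M: M0=0, M1=206/91, M2=-353/91, M3=0
seg 0: a=1, c=M0/2=0, d=(M1−M0)/(6·2)=103/546, b=Δ0−h0·(2M0+M1)/6=-685/546
seg 1: a=0, c=M1/2=103/91, d=(M2−M1)/(6·3)=-43/126, b=Δ1−h1·(2M1+M2)/6=551/546
seg 2: a=4, c=M2/2=-353/182, d=(M3−M2)/(6·2)=353/1092, b=Δ2−h2·(2M2+M3)/6=-386/273
t_q=11/2 → seg 2, τ=1/2; S=4+-386/273·τ+-353/182·τ²+353/1092·τ³=1185/416

  seg 0: a=1 b=-685/546 c=0 d=103/546
  seg 1: a=0 b=551/546 c=103/91 d=-43/126
  seg 2: a=4 b=-386/273 c=-353/182 d=353/1092
S(11/2) = 1185/416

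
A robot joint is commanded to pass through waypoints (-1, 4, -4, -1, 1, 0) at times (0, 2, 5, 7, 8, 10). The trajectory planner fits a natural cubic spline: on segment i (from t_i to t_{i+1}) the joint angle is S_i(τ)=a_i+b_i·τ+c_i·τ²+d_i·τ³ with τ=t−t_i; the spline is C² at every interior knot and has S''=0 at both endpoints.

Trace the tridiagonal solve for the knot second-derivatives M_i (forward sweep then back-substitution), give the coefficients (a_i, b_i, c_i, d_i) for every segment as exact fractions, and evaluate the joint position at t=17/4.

  seg 0: a=-1 b=69241/17670 c=0 d=-12533/35340
  seg 1: a=4 b=-5957/17670 c=-12533/5890 d=11939/26505
  seg 2: a=-4 b=-16649/17670 c=2269/1178 d=-6229/17670
  seg 3: a=-1 b=44743/17670 c=-1113/5890 d=-3032/8835
  seg 4: a=1 b=19873/17670 c=-7177/5890 d=7177/35340
S(17/4) = -90467/37696

Δ: Δ0=5/2, Δ1=-8/3, Δ2=3/2, Δ3=2, Δ4=-1/2
row 1: diag=10, rhs=-31; c'=3/10, d'=-31/10
row 2: denom=10−3·3/10=91/10; d'=(25−3·-31/10)/(91/10)=49/13
row 3: denom=6−2·20/91=506/91; d'=(3−2·49/13)/(506/91)=-413/506
row 4: denom=6−1·91/506=2945/506; d'=(-15−1·-413/506)/(2945/506)=-7177/2945
back: M4=-7177/2945
back: M3=-413/506−91/506·-7177/2945=-1113/2945
back: M2=49/13−20/91·-1113/2945=2269/589
back: M1=-31/10−3/10·2269/589=-12533/2945
M: M0=0, M1=-12533/2945, M2=2269/589, M3=-1113/2945, M4=-7177/2945, M5=0
seg 0: a=-1, c=M0/2=0, d=(M1−M0)/(6·2)=-12533/35340, b=Δ0−h0·(2M0+M1)/6=69241/17670
seg 1: a=4, c=M1/2=-12533/5890, d=(M2−M1)/(6·3)=11939/26505, b=Δ1−h1·(2M1+M2)/6=-5957/17670
seg 2: a=-4, c=M2/2=2269/1178, d=(M3−M2)/(6·2)=-6229/17670, b=Δ2−h2·(2M2+M3)/6=-16649/17670
seg 3: a=-1, c=M3/2=-1113/5890, d=(M4−M3)/(6·1)=-3032/8835, b=Δ3−h3·(2M3+M4)/6=44743/17670
seg 4: a=1, c=M4/2=-7177/5890, d=(M5−M4)/(6·2)=7177/35340, b=Δ4−h4·(2M4+M5)/6=19873/17670
t_q=17/4 → seg 1, τ=9/4; S=4+-5957/17670·τ+-12533/5890·τ²+11939/26505·τ³=-90467/37696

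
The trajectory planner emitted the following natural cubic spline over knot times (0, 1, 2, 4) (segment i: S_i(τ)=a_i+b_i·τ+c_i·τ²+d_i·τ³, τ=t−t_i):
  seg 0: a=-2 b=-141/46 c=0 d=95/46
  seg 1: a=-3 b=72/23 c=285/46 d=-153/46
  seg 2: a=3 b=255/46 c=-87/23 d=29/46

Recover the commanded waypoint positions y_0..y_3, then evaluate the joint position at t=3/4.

y_0=-2 y_1=-3 y_2=3 y_3=4
S(3/4) = -10091/2944

y_0 = S_0(0) = a_0 = -2
y_1 = S_1(0) = a_1 = -3
y_2 = S_2(0) = a_2 = 3
y_3 = S_2(2) = 4
t_q=3/4 is in segment 0 (τ=3/4); S_0(τ)=-10091/2944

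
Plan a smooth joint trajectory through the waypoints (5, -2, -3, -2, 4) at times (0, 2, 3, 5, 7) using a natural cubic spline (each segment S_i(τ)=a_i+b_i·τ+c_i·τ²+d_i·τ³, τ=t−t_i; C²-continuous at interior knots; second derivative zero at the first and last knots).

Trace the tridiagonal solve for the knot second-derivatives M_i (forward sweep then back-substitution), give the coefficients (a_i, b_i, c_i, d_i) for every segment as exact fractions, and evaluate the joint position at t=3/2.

  seg 0: a=5 b=-551/128 c=0 d=103/512
  seg 1: a=-2 b=-121/64 c=309/256 d=-81/256
  seg 2: a=-3 b=-109/256 c=33/128 d=105/1024
  seg 3: a=-2 b=235/128 c=447/512 d=-149/1024
S(3/2) = -3187/4096

Δ: Δ0=-7/2, Δ1=-1, Δ2=1/2, Δ3=3
row 1: diag=6, rhs=15; c'=1/6, d'=5/2
row 2: denom=6−1·1/6=35/6; d'=(9−1·5/2)/(35/6)=39/35
row 3: denom=8−2·12/35=256/35; d'=(15−2·39/35)/(256/35)=447/256
back: M3=447/256
back: M2=39/35−12/35·447/256=33/64
back: M1=5/2−1/6·33/64=309/128
M: M0=0, M1=309/128, M2=33/64, M3=447/256, M4=0
seg 0: a=5, c=M0/2=0, d=(M1−M0)/(6·2)=103/512, b=Δ0−h0·(2M0+M1)/6=-551/128
seg 1: a=-2, c=M1/2=309/256, d=(M2−M1)/(6·1)=-81/256, b=Δ1−h1·(2M1+M2)/6=-121/64
seg 2: a=-3, c=M2/2=33/128, d=(M3−M2)/(6·2)=105/1024, b=Δ2−h2·(2M2+M3)/6=-109/256
seg 3: a=-2, c=M3/2=447/512, d=(M4−M3)/(6·2)=-149/1024, b=Δ3−h3·(2M3+M4)/6=235/128
t_q=3/2 → seg 0, τ=3/2; S=5+-551/128·τ+0·τ²+103/512·τ³=-3187/4096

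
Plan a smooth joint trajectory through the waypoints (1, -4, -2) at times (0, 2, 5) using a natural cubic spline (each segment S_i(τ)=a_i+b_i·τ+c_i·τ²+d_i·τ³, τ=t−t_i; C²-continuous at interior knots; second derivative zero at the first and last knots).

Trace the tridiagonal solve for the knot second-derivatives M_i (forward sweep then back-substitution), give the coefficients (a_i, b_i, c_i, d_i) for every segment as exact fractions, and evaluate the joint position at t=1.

Δ: Δ0=-5/2, Δ1=2/3
row 1: diag=10, rhs=19; c'=3/10, d'=19/10
back: M1=19/10
M: M0=0, M1=19/10, M2=0
seg 0: a=1, c=M0/2=0, d=(M1−M0)/(6·2)=19/120, b=Δ0−h0·(2M0+M1)/6=-47/15
seg 1: a=-4, c=M1/2=19/20, d=(M2−M1)/(6·3)=-19/180, b=Δ1−h1·(2M1+M2)/6=-37/30
t_q=1 → seg 0, τ=1; S=1+-47/15·τ+0·τ²+19/120·τ³=-79/40

  seg 0: a=1 b=-47/15 c=0 d=19/120
  seg 1: a=-4 b=-37/30 c=19/20 d=-19/180
S(1) = -79/40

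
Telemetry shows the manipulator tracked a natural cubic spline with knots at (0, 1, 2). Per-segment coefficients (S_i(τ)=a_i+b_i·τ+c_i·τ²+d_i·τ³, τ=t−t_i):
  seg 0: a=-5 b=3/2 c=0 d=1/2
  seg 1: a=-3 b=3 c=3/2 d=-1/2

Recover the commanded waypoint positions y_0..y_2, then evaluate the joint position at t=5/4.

y_0=-5 y_1=-3 y_2=1
S(5/4) = -277/128

y_0 = S_0(0) = a_0 = -5
y_1 = S_1(0) = a_1 = -3
y_2 = S_1(1) = 1
t_q=5/4 is in segment 1 (τ=1/4); S_1(τ)=-277/128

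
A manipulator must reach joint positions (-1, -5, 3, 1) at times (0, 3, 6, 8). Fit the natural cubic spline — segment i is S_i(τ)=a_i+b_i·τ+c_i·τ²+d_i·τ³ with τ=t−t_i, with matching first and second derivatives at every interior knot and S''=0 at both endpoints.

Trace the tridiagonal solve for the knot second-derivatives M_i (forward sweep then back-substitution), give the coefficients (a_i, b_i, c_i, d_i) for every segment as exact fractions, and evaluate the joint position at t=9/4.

  seg 0: a=-1 b=-301/111 c=0 d=17/111
  seg 1: a=-5 b=158/111 c=51/37 d=-107/333
  seg 2: a=3 b=113/111 c=-56/37 d=28/111
S(9/4) = -12685/2368

Δ: Δ0=-4/3, Δ1=8/3, Δ2=-1
row 1: diag=12, rhs=24; c'=1/4, d'=2
row 2: denom=10−3·1/4=37/4; d'=(-22−3·2)/(37/4)=-112/37
back: M2=-112/37
back: M1=2−1/4·-112/37=102/37
M: M0=0, M1=102/37, M2=-112/37, M3=0
seg 0: a=-1, c=M0/2=0, d=(M1−M0)/(6·3)=17/111, b=Δ0−h0·(2M0+M1)/6=-301/111
seg 1: a=-5, c=M1/2=51/37, d=(M2−M1)/(6·3)=-107/333, b=Δ1−h1·(2M1+M2)/6=158/111
seg 2: a=3, c=M2/2=-56/37, d=(M3−M2)/(6·2)=28/111, b=Δ2−h2·(2M2+M3)/6=113/111
t_q=9/4 → seg 0, τ=9/4; S=-1+-301/111·τ+0·τ²+17/111·τ³=-12685/2368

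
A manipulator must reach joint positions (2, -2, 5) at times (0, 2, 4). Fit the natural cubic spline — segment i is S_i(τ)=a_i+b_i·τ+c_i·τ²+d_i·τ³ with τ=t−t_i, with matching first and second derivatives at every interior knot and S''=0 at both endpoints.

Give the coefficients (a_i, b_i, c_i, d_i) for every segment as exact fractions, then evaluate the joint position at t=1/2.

Δ: Δ0=-2, Δ1=7/2
row 1: diag=8, rhs=33; c'=1/4, d'=33/8
back: M1=33/8
M: M0=0, M1=33/8, M2=0
seg 0: a=2, c=M0/2=0, d=(M1−M0)/(6·2)=11/32, b=Δ0−h0·(2M0+M1)/6=-27/8
seg 1: a=-2, c=M1/2=33/16, d=(M2−M1)/(6·2)=-11/32, b=Δ1−h1·(2M1+M2)/6=3/4
t_q=1/2 → seg 0, τ=1/2; S=2+-27/8·τ+0·τ²+11/32·τ³=91/256

  seg 0: a=2 b=-27/8 c=0 d=11/32
  seg 1: a=-2 b=3/4 c=33/16 d=-11/32
S(1/2) = 91/256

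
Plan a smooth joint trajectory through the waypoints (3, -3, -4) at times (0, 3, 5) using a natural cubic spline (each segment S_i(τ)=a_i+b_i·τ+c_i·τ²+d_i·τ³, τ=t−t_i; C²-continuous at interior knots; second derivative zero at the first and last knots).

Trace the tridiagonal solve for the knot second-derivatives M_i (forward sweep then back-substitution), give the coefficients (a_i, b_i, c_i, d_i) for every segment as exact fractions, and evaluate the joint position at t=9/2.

Δ: Δ0=-2, Δ1=-1/2
row 1: diag=10, rhs=9; c'=1/5, d'=9/10
back: M1=9/10
M: M0=0, M1=9/10, M2=0
seg 0: a=3, c=M0/2=0, d=(M1−M0)/(6·3)=1/20, b=Δ0−h0·(2M0+M1)/6=-49/20
seg 1: a=-3, c=M1/2=9/20, d=(M2−M1)/(6·2)=-3/40, b=Δ1−h1·(2M1+M2)/6=-11/10
t_q=9/2 → seg 1, τ=3/2; S=-3+-11/10·τ+9/20·τ²+-3/40·τ³=-249/64

  seg 0: a=3 b=-49/20 c=0 d=1/20
  seg 1: a=-3 b=-11/10 c=9/20 d=-3/40
S(9/2) = -249/64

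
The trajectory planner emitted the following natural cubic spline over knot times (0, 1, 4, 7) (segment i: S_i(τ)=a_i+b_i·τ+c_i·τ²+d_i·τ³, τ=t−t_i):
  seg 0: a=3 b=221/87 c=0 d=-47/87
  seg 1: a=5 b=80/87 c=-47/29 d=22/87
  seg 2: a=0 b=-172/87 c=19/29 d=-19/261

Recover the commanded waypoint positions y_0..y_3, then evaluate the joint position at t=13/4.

y_0=3 y_1=5 y_2=0 y_3=-2
S(13/4) = 1619/928

y_0 = S_0(0) = a_0 = 3
y_1 = S_1(0) = a_1 = 5
y_2 = S_2(0) = a_2 = 0
y_3 = S_2(3) = -2
t_q=13/4 is in segment 1 (τ=9/4); S_1(τ)=1619/928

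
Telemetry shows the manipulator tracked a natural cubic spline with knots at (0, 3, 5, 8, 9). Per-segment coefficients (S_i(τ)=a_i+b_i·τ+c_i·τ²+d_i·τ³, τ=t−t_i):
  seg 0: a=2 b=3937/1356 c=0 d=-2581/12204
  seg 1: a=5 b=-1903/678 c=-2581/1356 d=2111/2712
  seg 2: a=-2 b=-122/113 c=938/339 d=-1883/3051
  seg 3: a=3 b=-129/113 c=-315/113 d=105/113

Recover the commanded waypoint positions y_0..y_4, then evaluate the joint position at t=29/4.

y_0 = S_0(0) = a_0 = 2
y_1 = S_1(0) = a_1 = 5
y_2 = S_2(0) = a_2 = -2
y_3 = S_3(0) = a_3 = 3
y_4 = S_3(1) = 0
t_q=29/4 is in segment 2 (τ=9/4); S_2(τ)=18431/7232

y_0=2 y_1=5 y_2=-2 y_3=3 y_4=0
S(29/4) = 18431/7232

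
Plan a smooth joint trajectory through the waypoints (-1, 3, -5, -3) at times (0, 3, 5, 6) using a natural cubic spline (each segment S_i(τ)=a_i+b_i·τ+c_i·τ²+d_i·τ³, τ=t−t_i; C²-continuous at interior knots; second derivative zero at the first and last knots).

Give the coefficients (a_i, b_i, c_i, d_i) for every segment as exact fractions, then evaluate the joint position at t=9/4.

  seg 0: a=-1 b=155/42 c=0 d=-11/42
  seg 1: a=3 b=-71/21 c=-33/14 d=43/42
  seg 2: a=-5 b=-11/21 c=53/14 d=-53/42
S(9/4) = 553/128

Δ: Δ0=4/3, Δ1=-4, Δ2=2
row 1: diag=10, rhs=-32; c'=1/5, d'=-16/5
row 2: denom=6−2·1/5=28/5; d'=(36−2·-16/5)/(28/5)=53/7
back: M2=53/7
back: M1=-16/5−1/5·53/7=-33/7
M: M0=0, M1=-33/7, M2=53/7, M3=0
seg 0: a=-1, c=M0/2=0, d=(M1−M0)/(6·3)=-11/42, b=Δ0−h0·(2M0+M1)/6=155/42
seg 1: a=3, c=M1/2=-33/14, d=(M2−M1)/(6·2)=43/42, b=Δ1−h1·(2M1+M2)/6=-71/21
seg 2: a=-5, c=M2/2=53/14, d=(M3−M2)/(6·1)=-53/42, b=Δ2−h2·(2M2+M3)/6=-11/21
t_q=9/4 → seg 0, τ=9/4; S=-1+155/42·τ+0·τ²+-11/42·τ³=553/128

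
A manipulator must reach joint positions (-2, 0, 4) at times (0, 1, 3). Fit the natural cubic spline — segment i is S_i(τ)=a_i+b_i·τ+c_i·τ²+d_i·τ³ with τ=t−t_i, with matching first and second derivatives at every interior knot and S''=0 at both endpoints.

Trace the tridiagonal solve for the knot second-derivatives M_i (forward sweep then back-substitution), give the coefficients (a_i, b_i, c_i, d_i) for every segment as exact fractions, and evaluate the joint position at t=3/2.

  seg 0: a=-2 b=2 c=0 d=0
  seg 1: a=0 b=2 c=0 d=0
S(3/2) = 1

Δ: Δ0=2, Δ1=2
row 1: diag=6, rhs=0; c'=1/3, d'=0
back: M1=0
M: M0=0, M1=0, M2=0
seg 0: a=-2, c=M0/2=0, d=(M1−M0)/(6·1)=0, b=Δ0−h0·(2M0+M1)/6=2
seg 1: a=0, c=M1/2=0, d=(M2−M1)/(6·2)=0, b=Δ1−h1·(2M1+M2)/6=2
t_q=3/2 → seg 1, τ=1/2; S=0+2·τ+0·τ²+0·τ³=1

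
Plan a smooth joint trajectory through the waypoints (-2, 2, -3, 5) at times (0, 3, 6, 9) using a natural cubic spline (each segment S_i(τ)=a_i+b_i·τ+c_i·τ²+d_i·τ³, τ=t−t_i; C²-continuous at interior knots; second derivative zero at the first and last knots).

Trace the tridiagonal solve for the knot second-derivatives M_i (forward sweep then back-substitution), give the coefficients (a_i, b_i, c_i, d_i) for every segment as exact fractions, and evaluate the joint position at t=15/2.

  seg 0: a=-2 b=109/45 c=0 d=-49/405
  seg 1: a=2 b=-38/45 c=-49/45 d=22/81
  seg 2: a=-3 b=-2/45 c=61/45 d=-61/405
S(15/2) = -21/40

Δ: Δ0=4/3, Δ1=-5/3, Δ2=8/3
row 1: diag=12, rhs=-18; c'=1/4, d'=-3/2
row 2: denom=12−3·1/4=45/4; d'=(26−3·-3/2)/(45/4)=122/45
back: M2=122/45
back: M1=-3/2−1/4·122/45=-98/45
M: M0=0, M1=-98/45, M2=122/45, M3=0
seg 0: a=-2, c=M0/2=0, d=(M1−M0)/(6·3)=-49/405, b=Δ0−h0·(2M0+M1)/6=109/45
seg 1: a=2, c=M1/2=-49/45, d=(M2−M1)/(6·3)=22/81, b=Δ1−h1·(2M1+M2)/6=-38/45
seg 2: a=-3, c=M2/2=61/45, d=(M3−M2)/(6·3)=-61/405, b=Δ2−h2·(2M2+M3)/6=-2/45
t_q=15/2 → seg 2, τ=3/2; S=-3+-2/45·τ+61/45·τ²+-61/405·τ³=-21/40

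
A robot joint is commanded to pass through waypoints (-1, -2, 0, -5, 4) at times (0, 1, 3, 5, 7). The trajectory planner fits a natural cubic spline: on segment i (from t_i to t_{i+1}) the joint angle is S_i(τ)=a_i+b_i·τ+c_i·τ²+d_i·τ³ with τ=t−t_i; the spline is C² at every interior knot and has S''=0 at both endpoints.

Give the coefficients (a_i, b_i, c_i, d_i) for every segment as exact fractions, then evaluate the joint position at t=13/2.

  seg 0: a=-1 b=-133/82 c=0 d=51/82
  seg 1: a=-2 b=10/41 c=153/82 d=-61/82
  seg 2: a=0 b=-50/41 c=-213/82 d=321/328
  seg 3: a=-5 b=11/82 c=537/164 d=-179/328
S(13/2) = 1907/2624

Δ: Δ0=-1, Δ1=1, Δ2=-5/2, Δ3=9/2
row 1: diag=6, rhs=12; c'=1/3, d'=2
row 2: denom=8−2·1/3=22/3; d'=(-21−2·2)/(22/3)=-75/22
row 3: denom=8−2·3/11=82/11; d'=(42−2·-75/22)/(82/11)=537/82
back: M3=537/82
back: M2=-75/22−3/11·537/82=-213/41
back: M1=2−1/3·-213/41=153/41
M: M0=0, M1=153/41, M2=-213/41, M3=537/82, M4=0
seg 0: a=-1, c=M0/2=0, d=(M1−M0)/(6·1)=51/82, b=Δ0−h0·(2M0+M1)/6=-133/82
seg 1: a=-2, c=M1/2=153/82, d=(M2−M1)/(6·2)=-61/82, b=Δ1−h1·(2M1+M2)/6=10/41
seg 2: a=0, c=M2/2=-213/82, d=(M3−M2)/(6·2)=321/328, b=Δ2−h2·(2M2+M3)/6=-50/41
seg 3: a=-5, c=M3/2=537/164, d=(M4−M3)/(6·2)=-179/328, b=Δ3−h3·(2M3+M4)/6=11/82
t_q=13/2 → seg 3, τ=3/2; S=-5+11/82·τ+537/164·τ²+-179/328·τ³=1907/2624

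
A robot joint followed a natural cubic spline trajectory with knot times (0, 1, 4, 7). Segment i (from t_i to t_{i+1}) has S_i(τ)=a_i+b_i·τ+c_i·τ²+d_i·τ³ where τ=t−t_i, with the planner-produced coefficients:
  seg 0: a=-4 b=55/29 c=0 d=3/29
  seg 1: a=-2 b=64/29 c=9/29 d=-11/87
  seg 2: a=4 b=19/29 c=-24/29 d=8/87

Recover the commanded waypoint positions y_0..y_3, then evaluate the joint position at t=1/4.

y_0 = S_0(0) = a_0 = -4
y_1 = S_1(0) = a_1 = -2
y_2 = S_2(0) = a_2 = 4
y_3 = S_2(3) = 1
t_q=1/4 is in segment 0 (τ=1/4); S_0(τ)=-6541/1856

y_0=-4 y_1=-2 y_2=4 y_3=1
S(1/4) = -6541/1856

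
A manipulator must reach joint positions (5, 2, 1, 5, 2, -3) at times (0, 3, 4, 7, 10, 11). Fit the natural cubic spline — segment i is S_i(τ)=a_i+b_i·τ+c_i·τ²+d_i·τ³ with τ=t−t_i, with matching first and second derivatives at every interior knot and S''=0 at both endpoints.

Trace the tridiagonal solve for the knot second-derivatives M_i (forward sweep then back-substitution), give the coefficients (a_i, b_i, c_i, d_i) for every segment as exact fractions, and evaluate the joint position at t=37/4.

  seg 0: a=5 b=-1412/1635 c=0 d=-223/14715
  seg 1: a=2 b=-2081/1635 c=-223/1635 d=223/545
  seg 2: a=1 b=-104/327 c=1784/1635 d=-884/4905
  seg 3: a=5 b=2228/1635 c=-868/1635 d=-1259/14715
  seg 4: a=2 b=-6757/1635 c=-709/545 d=709/1635
S(37/4) = 153607/34880

Δ: Δ0=-1, Δ1=-1, Δ2=4/3, Δ3=-1, Δ4=-5
row 1: diag=8, rhs=0; c'=1/8, d'=0
row 2: denom=8−1·1/8=63/8; d'=(14−1·0)/(63/8)=16/9
row 3: denom=12−3·8/21=76/7; d'=(-14−3·16/9)/(76/7)=-203/114
row 4: denom=8−3·21/76=545/76; d'=(-24−3·-203/114)/(545/76)=-1418/545
back: M4=-1418/545
back: M3=-203/114−21/76·-1418/545=-1736/1635
back: M2=16/9−8/21·-1736/1635=3568/1635
back: M1=0−1/8·3568/1635=-446/1635
M: M0=0, M1=-446/1635, M2=3568/1635, M3=-1736/1635, M4=-1418/545, M5=0
seg 0: a=5, c=M0/2=0, d=(M1−M0)/(6·3)=-223/14715, b=Δ0−h0·(2M0+M1)/6=-1412/1635
seg 1: a=2, c=M1/2=-223/1635, d=(M2−M1)/(6·1)=223/545, b=Δ1−h1·(2M1+M2)/6=-2081/1635
seg 2: a=1, c=M2/2=1784/1635, d=(M3−M2)/(6·3)=-884/4905, b=Δ2−h2·(2M2+M3)/6=-104/327
seg 3: a=5, c=M3/2=-868/1635, d=(M4−M3)/(6·3)=-1259/14715, b=Δ3−h3·(2M3+M4)/6=2228/1635
seg 4: a=2, c=M4/2=-709/545, d=(M5−M4)/(6·1)=709/1635, b=Δ4−h4·(2M4+M5)/6=-6757/1635
t_q=37/4 → seg 3, τ=9/4; S=5+2228/1635·τ+-868/1635·τ²+-1259/14715·τ³=153607/34880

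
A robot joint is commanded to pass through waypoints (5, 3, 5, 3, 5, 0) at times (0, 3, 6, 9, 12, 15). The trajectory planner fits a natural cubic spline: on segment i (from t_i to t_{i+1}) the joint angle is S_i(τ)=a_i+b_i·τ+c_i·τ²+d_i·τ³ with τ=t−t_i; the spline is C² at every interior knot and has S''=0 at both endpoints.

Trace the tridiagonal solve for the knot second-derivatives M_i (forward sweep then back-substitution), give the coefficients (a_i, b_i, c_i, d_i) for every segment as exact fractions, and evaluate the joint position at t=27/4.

  seg 0: a=5 b=-725/627 c=0 d=307/5643
  seg 1: a=3 b=196/627 c=307/627 d=-233/1881
  seg 2: a=5 b=-59/627 c=-392/627 d=43/297
  seg 3: a=3 b=40/627 c=425/627 d=-299/1881
  seg 4: a=5 b=-101/627 c=-472/627 d=472/5643
S(27/4) = 62049/13376

Δ: Δ0=-2/3, Δ1=2/3, Δ2=-2/3, Δ3=2/3, Δ4=-5/3
row 1: diag=12, rhs=8; c'=1/4, d'=2/3
row 2: denom=12−3·1/4=45/4; d'=(-8−3·2/3)/(45/4)=-8/9
row 3: denom=12−3·4/15=56/5; d'=(8−3·-8/9)/(56/5)=20/21
row 4: denom=12−3·15/56=627/56; d'=(-14−3·20/21)/(627/56)=-944/627
back: M4=-944/627
back: M3=20/21−15/56·-944/627=850/627
back: M2=-8/9−4/15·850/627=-784/627
back: M1=2/3−1/4·-784/627=614/627
M: M0=0, M1=614/627, M2=-784/627, M3=850/627, M4=-944/627, M5=0
seg 0: a=5, c=M0/2=0, d=(M1−M0)/(6·3)=307/5643, b=Δ0−h0·(2M0+M1)/6=-725/627
seg 1: a=3, c=M1/2=307/627, d=(M2−M1)/(6·3)=-233/1881, b=Δ1−h1·(2M1+M2)/6=196/627
seg 2: a=5, c=M2/2=-392/627, d=(M3−M2)/(6·3)=43/297, b=Δ2−h2·(2M2+M3)/6=-59/627
seg 3: a=3, c=M3/2=425/627, d=(M4−M3)/(6·3)=-299/1881, b=Δ3−h3·(2M3+M4)/6=40/627
seg 4: a=5, c=M4/2=-472/627, d=(M5−M4)/(6·3)=472/5643, b=Δ4−h4·(2M4+M5)/6=-101/627
t_q=27/4 → seg 2, τ=3/4; S=5+-59/627·τ+-392/627·τ²+43/297·τ³=62049/13376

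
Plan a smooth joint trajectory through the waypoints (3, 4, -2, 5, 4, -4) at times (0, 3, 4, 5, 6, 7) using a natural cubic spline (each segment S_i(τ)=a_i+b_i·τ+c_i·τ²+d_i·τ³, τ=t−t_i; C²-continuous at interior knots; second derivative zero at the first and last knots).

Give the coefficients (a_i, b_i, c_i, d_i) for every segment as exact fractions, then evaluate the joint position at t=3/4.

  seg 0: a=3 b=5605/1299 c=0 d=-1724/3897
  seg 1: a=4 b=-9911/1299 c=-1724/433 d=7289/1299
  seg 2: a=-2 b=1612/1299 c=5565/433 d=-9214/1299
  seg 3: a=5 b=7360/1299 c=-3649/433 d=2288/1299
  seg 4: a=4 b=-7670/1299 c=-1361/433 d=1361/1299
S(3/4) = 41911/6928

Δ: Δ0=1/3, Δ1=-6, Δ2=7, Δ3=-1, Δ4=-8
row 1: diag=8, rhs=-38; c'=1/8, d'=-19/4
row 2: denom=4−1·1/8=31/8; d'=(78−1·-19/4)/(31/8)=662/31
row 3: denom=4−1·8/31=116/31; d'=(-48−1·662/31)/(116/31)=-1075/58
row 4: denom=4−1·31/116=433/116; d'=(-42−1·-1075/58)/(433/116)=-2722/433
back: M4=-2722/433
back: M3=-1075/58−31/116·-2722/433=-7298/433
back: M2=662/31−8/31·-7298/433=11130/433
back: M1=-19/4−1/8·11130/433=-3448/433
M: M0=0, M1=-3448/433, M2=11130/433, M3=-7298/433, M4=-2722/433, M5=0
seg 0: a=3, c=M0/2=0, d=(M1−M0)/(6·3)=-1724/3897, b=Δ0−h0·(2M0+M1)/6=5605/1299
seg 1: a=4, c=M1/2=-1724/433, d=(M2−M1)/(6·1)=7289/1299, b=Δ1−h1·(2M1+M2)/6=-9911/1299
seg 2: a=-2, c=M2/2=5565/433, d=(M3−M2)/(6·1)=-9214/1299, b=Δ2−h2·(2M2+M3)/6=1612/1299
seg 3: a=5, c=M3/2=-3649/433, d=(M4−M3)/(6·1)=2288/1299, b=Δ3−h3·(2M3+M4)/6=7360/1299
seg 4: a=4, c=M4/2=-1361/433, d=(M5−M4)/(6·1)=1361/1299, b=Δ4−h4·(2M4+M5)/6=-7670/1299
t_q=3/4 → seg 0, τ=3/4; S=3+5605/1299·τ+0·τ²+-1724/3897·τ³=41911/6928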